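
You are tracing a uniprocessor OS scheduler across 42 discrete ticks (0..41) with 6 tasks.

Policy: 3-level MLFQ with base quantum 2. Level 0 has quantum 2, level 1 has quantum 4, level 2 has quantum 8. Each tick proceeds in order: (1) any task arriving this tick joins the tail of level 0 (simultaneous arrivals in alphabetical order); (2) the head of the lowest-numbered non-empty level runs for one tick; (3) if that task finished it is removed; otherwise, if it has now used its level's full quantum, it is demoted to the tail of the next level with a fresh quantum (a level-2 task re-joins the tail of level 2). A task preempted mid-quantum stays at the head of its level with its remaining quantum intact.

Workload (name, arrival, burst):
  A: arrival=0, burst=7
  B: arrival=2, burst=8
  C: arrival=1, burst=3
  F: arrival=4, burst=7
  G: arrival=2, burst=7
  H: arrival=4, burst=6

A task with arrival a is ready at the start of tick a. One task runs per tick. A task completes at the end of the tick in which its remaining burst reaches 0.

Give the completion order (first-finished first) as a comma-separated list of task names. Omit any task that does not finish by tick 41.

t=0: L0/L1/L2 = A/-/- → run A
t=1: L0/L1/L2 = AC/-/- → run A
t=2: L0/L1/L2 = CBG/A/- → run C
t=3: L0/L1/L2 = CBG/A/- → run C
t=4: L0/L1/L2 = BGFH/AC/- → run B
t=5: L0/L1/L2 = BGFH/AC/- → run B
t=6: L0/L1/L2 = GFH/ACB/- → run G
t=7: L0/L1/L2 = GFH/ACB/- → run G
t=8: L0/L1/L2 = FH/ACBG/- → run F
t=9: L0/L1/L2 = FH/ACBG/- → run F
t=10: L0/L1/L2 = H/ACBGF/- → run H
t=11: L0/L1/L2 = H/ACBGF/- → run H
t=12: L0/L1/L2 = -/ACBGFH/- → run A
t=13: L0/L1/L2 = -/ACBGFH/- → run A
t=14: L0/L1/L2 = -/ACBGFH/- → run A
t=15: L0/L1/L2 = -/ACBGFH/- → run A
t=16: L0/L1/L2 = -/CBGFH/A → run C
t=17: L0/L1/L2 = -/BGFH/A → run B
t=18: L0/L1/L2 = -/BGFH/A → run B
t=19: L0/L1/L2 = -/BGFH/A → run B
t=20: L0/L1/L2 = -/BGFH/A → run B
t=21: L0/L1/L2 = -/GFH/AB → run G
t=22: L0/L1/L2 = -/GFH/AB → run G
t=23: L0/L1/L2 = -/GFH/AB → run G
t=24: L0/L1/L2 = -/GFH/AB → run G
t=25: L0/L1/L2 = -/FH/ABG → run F
t=26: L0/L1/L2 = -/FH/ABG → run F
t=27: L0/L1/L2 = -/FH/ABG → run F
t=28: L0/L1/L2 = -/FH/ABG → run F
t=29: L0/L1/L2 = -/H/ABGF → run H
t=30: L0/L1/L2 = -/H/ABGF → run H
t=31: L0/L1/L2 = -/H/ABGF → run H
t=32: L0/L1/L2 = -/H/ABGF → run H
t=33: L0/L1/L2 = -/-/ABGF → run A
t=34: L0/L1/L2 = -/-/BGF → run B
t=35: L0/L1/L2 = -/-/BGF → run B
t=36: L0/L1/L2 = -/-/GF → run G
t=37: L0/L1/L2 = -/-/F → run F
t=38: (idle)
t=39: (idle)
t=40: (idle)
t=41: (idle)

completion order = C, H, A, B, G, F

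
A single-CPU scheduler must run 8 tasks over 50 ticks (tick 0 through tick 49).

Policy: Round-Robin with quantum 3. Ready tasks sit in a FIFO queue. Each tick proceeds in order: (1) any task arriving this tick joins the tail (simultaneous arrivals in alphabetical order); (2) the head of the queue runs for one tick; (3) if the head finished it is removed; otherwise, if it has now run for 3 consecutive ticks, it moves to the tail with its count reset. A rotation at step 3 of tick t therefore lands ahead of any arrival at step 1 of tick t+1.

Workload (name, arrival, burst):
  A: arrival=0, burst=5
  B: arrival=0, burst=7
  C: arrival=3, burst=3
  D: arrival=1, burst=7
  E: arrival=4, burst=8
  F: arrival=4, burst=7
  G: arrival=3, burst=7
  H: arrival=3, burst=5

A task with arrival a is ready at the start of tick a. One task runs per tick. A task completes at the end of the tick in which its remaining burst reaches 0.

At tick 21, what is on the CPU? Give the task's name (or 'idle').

running at tick 21 = E

t=0: queue=[A,B] q_used=0 → run A
t=1: queue=[A,B,D] q_used=1 → run A
t=2: queue=[A,B,D] q_used=2 → run A
t=3: queue=[B,D,A,C,G,H] q_used=0 → run B
t=4: queue=[B,D,A,C,G,H,E,F] q_used=1 → run B
t=5: queue=[B,D,A,C,G,H,E,F] q_used=2 → run B
t=6: queue=[D,A,C,G,H,E,F,B] q_used=0 → run D
t=7: queue=[D,A,C,G,H,E,F,B] q_used=1 → run D
t=8: queue=[D,A,C,G,H,E,F,B] q_used=2 → run D
t=9: queue=[A,C,G,H,E,F,B,D] q_used=0 → run A
t=10: queue=[A,C,G,H,E,F,B,D] q_used=1 → run A
t=11: queue=[C,G,H,E,F,B,D] q_used=0 → run C
t=12: queue=[C,G,H,E,F,B,D] q_used=1 → run C
t=13: queue=[C,G,H,E,F,B,D] q_used=2 → run C
t=14: queue=[G,H,E,F,B,D] q_used=0 → run G
t=15: queue=[G,H,E,F,B,D] q_used=1 → run G
t=16: queue=[G,H,E,F,B,D] q_used=2 → run G
t=17: queue=[H,E,F,B,D,G] q_used=0 → run H
t=18: queue=[H,E,F,B,D,G] q_used=1 → run H
t=19: queue=[H,E,F,B,D,G] q_used=2 → run H
t=20: queue=[E,F,B,D,G,H] q_used=0 → run E
t=21: queue=[E,F,B,D,G,H] q_used=1 → run E
t=22: queue=[E,F,B,D,G,H] q_used=2 → run E
t=23: queue=[F,B,D,G,H,E] q_used=0 → run F
t=24: queue=[F,B,D,G,H,E] q_used=1 → run F
t=25: queue=[F,B,D,G,H,E] q_used=2 → run F
t=26: queue=[B,D,G,H,E,F] q_used=0 → run B
t=27: queue=[B,D,G,H,E,F] q_used=1 → run B
t=28: queue=[B,D,G,H,E,F] q_used=2 → run B
t=29: queue=[D,G,H,E,F,B] q_used=0 → run D
t=30: queue=[D,G,H,E,F,B] q_used=1 → run D
t=31: queue=[D,G,H,E,F,B] q_used=2 → run D
t=32: queue=[G,H,E,F,B,D] q_used=0 → run G
t=33: queue=[G,H,E,F,B,D] q_used=1 → run G
t=34: queue=[G,H,E,F,B,D] q_used=2 → run G
t=35: queue=[H,E,F,B,D,G] q_used=0 → run H
t=36: queue=[H,E,F,B,D,G] q_used=1 → run H
t=37: queue=[E,F,B,D,G] q_used=0 → run E
t=38: queue=[E,F,B,D,G] q_used=1 → run E
t=39: queue=[E,F,B,D,G] q_used=2 → run E
t=40: queue=[F,B,D,G,E] q_used=0 → run F
t=41: queue=[F,B,D,G,E] q_used=1 → run F
t=42: queue=[F,B,D,G,E] q_used=2 → run F
t=43: queue=[B,D,G,E,F] q_used=0 → run B
t=44: queue=[D,G,E,F] q_used=0 → run D
t=45: queue=[G,E,F] q_used=0 → run G
t=46: queue=[E,F] q_used=0 → run E
t=47: queue=[E,F] q_used=1 → run E
t=48: queue=[F] q_used=0 → run F
t=49: (idle)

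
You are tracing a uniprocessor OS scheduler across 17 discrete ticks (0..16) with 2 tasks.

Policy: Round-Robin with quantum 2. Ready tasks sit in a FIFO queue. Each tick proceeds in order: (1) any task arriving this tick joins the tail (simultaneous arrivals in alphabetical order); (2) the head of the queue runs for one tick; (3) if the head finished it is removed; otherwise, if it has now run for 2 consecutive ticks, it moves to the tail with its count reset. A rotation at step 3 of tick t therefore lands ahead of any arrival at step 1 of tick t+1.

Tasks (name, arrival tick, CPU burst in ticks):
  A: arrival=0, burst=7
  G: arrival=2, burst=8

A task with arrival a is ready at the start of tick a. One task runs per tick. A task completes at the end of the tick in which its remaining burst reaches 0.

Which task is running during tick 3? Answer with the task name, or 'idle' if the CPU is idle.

t=0: queue=[A] q_used=0 → run A
t=1: queue=[A] q_used=1 → run A
t=2: queue=[A,G] q_used=0 → run A
t=3: queue=[A,G] q_used=1 → run A
t=4: queue=[G,A] q_used=0 → run G
t=5: queue=[G,A] q_used=1 → run G
t=6: queue=[A,G] q_used=0 → run A
t=7: queue=[A,G] q_used=1 → run A
t=8: queue=[G,A] q_used=0 → run G
t=9: queue=[G,A] q_used=1 → run G
t=10: queue=[A,G] q_used=0 → run A
t=11: queue=[G] q_used=0 → run G
t=12: queue=[G] q_used=1 → run G
t=13: queue=[G] q_used=0 → run G
t=14: queue=[G] q_used=1 → run G
t=15: (idle)
t=16: (idle)

running at tick 3 = A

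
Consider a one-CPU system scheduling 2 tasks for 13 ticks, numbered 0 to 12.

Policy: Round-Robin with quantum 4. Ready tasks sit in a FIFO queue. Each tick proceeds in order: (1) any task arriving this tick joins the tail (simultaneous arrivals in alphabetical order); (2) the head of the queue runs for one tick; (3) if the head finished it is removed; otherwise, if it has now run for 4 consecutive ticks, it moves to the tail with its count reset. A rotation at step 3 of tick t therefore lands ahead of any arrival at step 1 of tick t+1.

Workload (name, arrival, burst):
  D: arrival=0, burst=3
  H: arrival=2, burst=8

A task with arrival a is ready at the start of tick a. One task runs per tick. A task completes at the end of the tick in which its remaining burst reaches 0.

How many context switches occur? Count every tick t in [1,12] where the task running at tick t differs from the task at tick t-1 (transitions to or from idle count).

context switches = 2

t=0: queue=[D] q_used=0 → run D
t=1: queue=[D] q_used=1 → run D
t=2: queue=[D,H] q_used=2 → run D
t=3: queue=[H] q_used=0 → run H
t=4: queue=[H] q_used=1 → run H
t=5: queue=[H] q_used=2 → run H
t=6: queue=[H] q_used=3 → run H
t=7: queue=[H] q_used=0 → run H
t=8: queue=[H] q_used=1 → run H
t=9: queue=[H] q_used=2 → run H
t=10: queue=[H] q_used=3 → run H
t=11: (idle)
t=12: (idle)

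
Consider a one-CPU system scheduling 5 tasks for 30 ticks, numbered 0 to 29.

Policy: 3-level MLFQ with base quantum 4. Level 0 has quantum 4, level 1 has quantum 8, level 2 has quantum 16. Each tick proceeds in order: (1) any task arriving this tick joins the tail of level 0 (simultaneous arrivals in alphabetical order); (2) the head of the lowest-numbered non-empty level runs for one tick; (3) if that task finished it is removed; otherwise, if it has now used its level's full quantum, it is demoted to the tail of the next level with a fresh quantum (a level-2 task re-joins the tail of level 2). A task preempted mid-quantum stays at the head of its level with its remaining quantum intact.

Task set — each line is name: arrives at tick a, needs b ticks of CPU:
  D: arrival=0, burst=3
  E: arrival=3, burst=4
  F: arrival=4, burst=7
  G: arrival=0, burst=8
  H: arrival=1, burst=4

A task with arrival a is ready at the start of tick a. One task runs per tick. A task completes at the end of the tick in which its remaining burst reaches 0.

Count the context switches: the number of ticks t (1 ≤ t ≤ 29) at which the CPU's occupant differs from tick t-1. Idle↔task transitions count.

t=0: L0/L1/L2 = DG/-/- → run D
t=1: L0/L1/L2 = DGH/-/- → run D
t=2: L0/L1/L2 = DGH/-/- → run D
t=3: L0/L1/L2 = GHE/-/- → run G
t=4: L0/L1/L2 = GHEF/-/- → run G
t=5: L0/L1/L2 = GHEF/-/- → run G
t=6: L0/L1/L2 = GHEF/-/- → run G
t=7: L0/L1/L2 = HEF/G/- → run H
t=8: L0/L1/L2 = HEF/G/- → run H
t=9: L0/L1/L2 = HEF/G/- → run H
t=10: L0/L1/L2 = HEF/G/- → run H
t=11: L0/L1/L2 = EF/G/- → run E
t=12: L0/L1/L2 = EF/G/- → run E
t=13: L0/L1/L2 = EF/G/- → run E
t=14: L0/L1/L2 = EF/G/- → run E
t=15: L0/L1/L2 = F/G/- → run F
t=16: L0/L1/L2 = F/G/- → run F
t=17: L0/L1/L2 = F/G/- → run F
t=18: L0/L1/L2 = F/G/- → run F
t=19: L0/L1/L2 = -/GF/- → run G
t=20: L0/L1/L2 = -/GF/- → run G
t=21: L0/L1/L2 = -/GF/- → run G
t=22: L0/L1/L2 = -/GF/- → run G
t=23: L0/L1/L2 = -/F/- → run F
t=24: L0/L1/L2 = -/F/- → run F
t=25: L0/L1/L2 = -/F/- → run F
t=26: (idle)
t=27: (idle)
t=28: (idle)
t=29: (idle)

context switches = 7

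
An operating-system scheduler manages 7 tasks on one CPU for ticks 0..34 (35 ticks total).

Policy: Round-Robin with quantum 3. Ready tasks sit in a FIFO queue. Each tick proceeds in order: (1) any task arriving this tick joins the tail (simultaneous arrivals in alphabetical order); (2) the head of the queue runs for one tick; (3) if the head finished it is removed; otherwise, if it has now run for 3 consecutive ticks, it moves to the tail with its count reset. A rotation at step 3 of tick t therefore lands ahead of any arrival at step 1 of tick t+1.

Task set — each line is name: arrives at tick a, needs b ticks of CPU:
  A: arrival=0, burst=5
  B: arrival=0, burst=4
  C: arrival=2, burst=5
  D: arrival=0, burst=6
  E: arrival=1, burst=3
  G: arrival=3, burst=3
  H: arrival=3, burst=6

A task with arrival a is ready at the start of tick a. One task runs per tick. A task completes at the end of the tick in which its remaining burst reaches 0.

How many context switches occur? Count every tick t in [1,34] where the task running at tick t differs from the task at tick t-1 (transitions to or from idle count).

t=0: queue=[A,B,D] q_used=0 → run A
t=1: queue=[A,B,D,E] q_used=1 → run A
t=2: queue=[A,B,D,E,C] q_used=2 → run A
t=3: queue=[B,D,E,C,A,G,H] q_used=0 → run B
t=4: queue=[B,D,E,C,A,G,H] q_used=1 → run B
t=5: queue=[B,D,E,C,A,G,H] q_used=2 → run B
t=6: queue=[D,E,C,A,G,H,B] q_used=0 → run D
t=7: queue=[D,E,C,A,G,H,B] q_used=1 → run D
t=8: queue=[D,E,C,A,G,H,B] q_used=2 → run D
t=9: queue=[E,C,A,G,H,B,D] q_used=0 → run E
t=10: queue=[E,C,A,G,H,B,D] q_used=1 → run E
t=11: queue=[E,C,A,G,H,B,D] q_used=2 → run E
t=12: queue=[C,A,G,H,B,D] q_used=0 → run C
t=13: queue=[C,A,G,H,B,D] q_used=1 → run C
t=14: queue=[C,A,G,H,B,D] q_used=2 → run C
t=15: queue=[A,G,H,B,D,C] q_used=0 → run A
t=16: queue=[A,G,H,B,D,C] q_used=1 → run A
t=17: queue=[G,H,B,D,C] q_used=0 → run G
t=18: queue=[G,H,B,D,C] q_used=1 → run G
t=19: queue=[G,H,B,D,C] q_used=2 → run G
t=20: queue=[H,B,D,C] q_used=0 → run H
t=21: queue=[H,B,D,C] q_used=1 → run H
t=22: queue=[H,B,D,C] q_used=2 → run H
t=23: queue=[B,D,C,H] q_used=0 → run B
t=24: queue=[D,C,H] q_used=0 → run D
t=25: queue=[D,C,H] q_used=1 → run D
t=26: queue=[D,C,H] q_used=2 → run D
t=27: queue=[C,H] q_used=0 → run C
t=28: queue=[C,H] q_used=1 → run C
t=29: queue=[H] q_used=0 → run H
t=30: queue=[H] q_used=1 → run H
t=31: queue=[H] q_used=2 → run H
t=32: (idle)
t=33: (idle)
t=34: (idle)

context switches = 12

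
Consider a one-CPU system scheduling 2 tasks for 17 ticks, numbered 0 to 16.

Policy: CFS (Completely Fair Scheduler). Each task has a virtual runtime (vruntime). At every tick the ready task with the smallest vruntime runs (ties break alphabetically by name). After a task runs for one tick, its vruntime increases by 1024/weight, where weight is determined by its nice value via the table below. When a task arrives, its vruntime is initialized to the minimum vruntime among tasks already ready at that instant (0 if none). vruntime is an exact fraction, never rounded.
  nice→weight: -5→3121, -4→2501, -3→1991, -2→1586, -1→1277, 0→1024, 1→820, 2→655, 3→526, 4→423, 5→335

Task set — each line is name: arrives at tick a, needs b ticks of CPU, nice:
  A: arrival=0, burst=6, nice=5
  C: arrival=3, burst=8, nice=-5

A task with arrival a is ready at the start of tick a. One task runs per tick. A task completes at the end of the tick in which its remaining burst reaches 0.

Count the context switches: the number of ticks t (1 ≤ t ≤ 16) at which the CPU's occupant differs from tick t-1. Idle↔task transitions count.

context switches = 3

t=0: vr[A=0] → run A
t=1: vr[A=1024/335] → run A
t=2: vr[A=2048/335] → run A
t=3: vr[A=3072/335 C=3072/335] → run A
t=4: vr[A=4096/335 C=3072/335] → run C
t=5: vr[A=4096/335 C=9930752/1045535] → run C
t=6: vr[A=4096/335 C=10273792/1045535] → run C
t=7: vr[A=4096/335 C=10616832/1045535] → run C
t=8: vr[A=4096/335 C=10959872/1045535] → run C
t=9: vr[A=4096/335 C=11302912/1045535] → run C
t=10: vr[A=4096/335 C=11645952/1045535] → run C
t=11: vr[A=4096/335 C=11988992/1045535] → run C
t=12: vr[A=4096/335] → run A
t=13: vr[A=1024/67] → run A
t=14: (idle)
t=15: (idle)
t=16: (idle)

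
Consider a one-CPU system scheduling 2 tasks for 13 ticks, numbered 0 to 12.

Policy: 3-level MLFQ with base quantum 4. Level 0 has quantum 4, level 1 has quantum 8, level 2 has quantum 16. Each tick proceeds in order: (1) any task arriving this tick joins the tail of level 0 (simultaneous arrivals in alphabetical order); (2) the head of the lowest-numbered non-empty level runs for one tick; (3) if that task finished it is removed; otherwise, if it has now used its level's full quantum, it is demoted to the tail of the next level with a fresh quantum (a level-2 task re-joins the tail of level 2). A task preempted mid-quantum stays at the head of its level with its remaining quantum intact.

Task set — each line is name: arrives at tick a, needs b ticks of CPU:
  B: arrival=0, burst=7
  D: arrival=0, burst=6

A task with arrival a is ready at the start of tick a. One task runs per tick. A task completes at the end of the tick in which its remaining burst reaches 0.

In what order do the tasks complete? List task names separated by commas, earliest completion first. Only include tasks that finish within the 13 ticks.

completion order = B, D

t=0: L0/L1/L2 = BD/-/- → run B
t=1: L0/L1/L2 = BD/-/- → run B
t=2: L0/L1/L2 = BD/-/- → run B
t=3: L0/L1/L2 = BD/-/- → run B
t=4: L0/L1/L2 = D/B/- → run D
t=5: L0/L1/L2 = D/B/- → run D
t=6: L0/L1/L2 = D/B/- → run D
t=7: L0/L1/L2 = D/B/- → run D
t=8: L0/L1/L2 = -/BD/- → run B
t=9: L0/L1/L2 = -/BD/- → run B
t=10: L0/L1/L2 = -/BD/- → run B
t=11: L0/L1/L2 = -/D/- → run D
t=12: L0/L1/L2 = -/D/- → run D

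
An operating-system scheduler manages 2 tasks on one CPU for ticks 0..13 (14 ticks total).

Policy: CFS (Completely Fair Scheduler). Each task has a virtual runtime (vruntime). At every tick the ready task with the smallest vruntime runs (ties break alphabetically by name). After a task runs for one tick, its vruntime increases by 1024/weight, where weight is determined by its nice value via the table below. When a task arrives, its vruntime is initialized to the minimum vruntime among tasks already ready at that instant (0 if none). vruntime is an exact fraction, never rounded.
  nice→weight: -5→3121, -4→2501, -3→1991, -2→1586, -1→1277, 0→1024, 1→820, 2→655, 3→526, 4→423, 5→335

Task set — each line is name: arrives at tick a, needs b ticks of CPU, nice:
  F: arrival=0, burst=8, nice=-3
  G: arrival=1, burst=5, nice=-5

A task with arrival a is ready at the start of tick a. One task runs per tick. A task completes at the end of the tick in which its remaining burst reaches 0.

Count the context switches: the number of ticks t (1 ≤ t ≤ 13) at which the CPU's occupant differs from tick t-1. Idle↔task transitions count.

context switches = 7

t=0: vr[F=0] → run F
t=1: vr[F=1024/1991 G=1024/1991] → run F
t=2: vr[F=2048/1991 G=1024/1991] → run G
t=3: vr[F=2048/1991 G=5234688/6213911] → run G
t=4: vr[F=2048/1991 G=7273472/6213911] → run F
t=5: vr[F=3072/1991 G=7273472/6213911] → run G
t=6: vr[F=3072/1991 G=9312256/6213911] → run G
t=7: vr[F=3072/1991 G=11351040/6213911] → run F
t=8: vr[F=4096/1991 G=11351040/6213911] → run G
t=9: vr[F=4096/1991] → run F
t=10: vr[F=5120/1991] → run F
t=11: vr[F=6144/1991] → run F
t=12: vr[F=7168/1991] → run F
t=13: (idle)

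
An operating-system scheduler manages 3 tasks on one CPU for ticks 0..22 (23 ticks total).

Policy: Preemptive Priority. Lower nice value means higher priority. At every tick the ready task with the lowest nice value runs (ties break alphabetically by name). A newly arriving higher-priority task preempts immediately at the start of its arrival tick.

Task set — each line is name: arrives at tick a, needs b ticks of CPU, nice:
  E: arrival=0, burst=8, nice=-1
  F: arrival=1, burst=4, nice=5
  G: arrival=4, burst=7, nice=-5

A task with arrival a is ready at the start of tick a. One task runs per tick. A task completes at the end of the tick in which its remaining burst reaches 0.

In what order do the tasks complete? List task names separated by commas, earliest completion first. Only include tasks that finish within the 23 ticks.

t=0: ready={E} → run E
t=1: ready={E,F} → run E
t=2: ready={E,F} → run E
t=3: ready={E,F} → run E
t=4: ready={E,F,G} → run G
t=5: ready={E,F,G} → run G
t=6: ready={E,F,G} → run G
t=7: ready={E,F,G} → run G
t=8: ready={E,F,G} → run G
t=9: ready={E,F,G} → run G
t=10: ready={E,F,G} → run G
t=11: ready={E,F} → run E
t=12: ready={E,F} → run E
t=13: ready={E,F} → run E
t=14: ready={E,F} → run E
t=15: ready={F} → run F
t=16: ready={F} → run F
t=17: ready={F} → run F
t=18: ready={F} → run F
t=19: (idle)
t=20: (idle)
t=21: (idle)
t=22: (idle)

completion order = G, E, F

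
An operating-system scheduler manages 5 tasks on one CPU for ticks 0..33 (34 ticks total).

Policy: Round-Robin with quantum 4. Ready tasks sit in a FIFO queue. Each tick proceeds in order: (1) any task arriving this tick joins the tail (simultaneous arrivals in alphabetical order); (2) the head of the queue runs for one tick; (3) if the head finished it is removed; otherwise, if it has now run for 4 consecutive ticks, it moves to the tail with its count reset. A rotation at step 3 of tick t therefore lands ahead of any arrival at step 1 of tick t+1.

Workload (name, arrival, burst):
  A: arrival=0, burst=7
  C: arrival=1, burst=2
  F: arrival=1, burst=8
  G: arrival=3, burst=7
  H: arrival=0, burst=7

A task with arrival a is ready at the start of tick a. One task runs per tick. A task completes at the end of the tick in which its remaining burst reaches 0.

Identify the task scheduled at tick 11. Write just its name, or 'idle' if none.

t=0: queue=[A,H] q_used=0 → run A
t=1: queue=[A,H,C,F] q_used=1 → run A
t=2: queue=[A,H,C,F] q_used=2 → run A
t=3: queue=[A,H,C,F,G] q_used=3 → run A
t=4: queue=[H,C,F,G,A] q_used=0 → run H
t=5: queue=[H,C,F,G,A] q_used=1 → run H
t=6: queue=[H,C,F,G,A] q_used=2 → run H
t=7: queue=[H,C,F,G,A] q_used=3 → run H
t=8: queue=[C,F,G,A,H] q_used=0 → run C
t=9: queue=[C,F,G,A,H] q_used=1 → run C
t=10: queue=[F,G,A,H] q_used=0 → run F
t=11: queue=[F,G,A,H] q_used=1 → run F
t=12: queue=[F,G,A,H] q_used=2 → run F
t=13: queue=[F,G,A,H] q_used=3 → run F
t=14: queue=[G,A,H,F] q_used=0 → run G
t=15: queue=[G,A,H,F] q_used=1 → run G
t=16: queue=[G,A,H,F] q_used=2 → run G
t=17: queue=[G,A,H,F] q_used=3 → run G
t=18: queue=[A,H,F,G] q_used=0 → run A
t=19: queue=[A,H,F,G] q_used=1 → run A
t=20: queue=[A,H,F,G] q_used=2 → run A
t=21: queue=[H,F,G] q_used=0 → run H
t=22: queue=[H,F,G] q_used=1 → run H
t=23: queue=[H,F,G] q_used=2 → run H
t=24: queue=[F,G] q_used=0 → run F
t=25: queue=[F,G] q_used=1 → run F
t=26: queue=[F,G] q_used=2 → run F
t=27: queue=[F,G] q_used=3 → run F
t=28: queue=[G] q_used=0 → run G
t=29: queue=[G] q_used=1 → run G
t=30: queue=[G] q_used=2 → run G
t=31: (idle)
t=32: (idle)
t=33: (idle)

running at tick 11 = F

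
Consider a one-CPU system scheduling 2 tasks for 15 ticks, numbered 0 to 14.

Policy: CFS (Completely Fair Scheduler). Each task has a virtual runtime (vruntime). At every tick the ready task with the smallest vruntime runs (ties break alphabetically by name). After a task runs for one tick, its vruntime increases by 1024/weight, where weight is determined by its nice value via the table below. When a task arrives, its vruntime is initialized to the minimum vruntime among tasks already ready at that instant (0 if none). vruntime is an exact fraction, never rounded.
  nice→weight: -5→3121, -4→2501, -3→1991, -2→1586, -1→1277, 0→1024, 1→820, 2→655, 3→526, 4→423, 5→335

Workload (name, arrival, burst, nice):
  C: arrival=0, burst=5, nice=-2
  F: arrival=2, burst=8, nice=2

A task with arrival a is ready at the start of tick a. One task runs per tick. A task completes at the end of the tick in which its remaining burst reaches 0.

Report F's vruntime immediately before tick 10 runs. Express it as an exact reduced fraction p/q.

t=0: vr[C=0] → run C
t=1: vr[C=512/793] → run C
t=2: vr[C=1024/793 F=1024/793] → run C
t=3: vr[C=1536/793 F=1024/793] → run F
t=4: vr[C=1536/793 F=1482752/519415] → run C
t=5: vr[C=2048/793 F=1482752/519415] → run C
t=6: vr[F=1482752/519415] → run F
t=7: vr[F=2294784/519415] → run F
t=8: vr[F=3106816/519415] → run F
t=9: vr[F=3918848/519415] → run F
t=10: vr[F=946176/103883] → run F
t=11: vr[F=5542912/519415] → run F
t=12: vr[F=6354944/519415] → run F
t=13: (idle)
t=14: (idle)

vruntime(F, start of tick 10) = 946176/103883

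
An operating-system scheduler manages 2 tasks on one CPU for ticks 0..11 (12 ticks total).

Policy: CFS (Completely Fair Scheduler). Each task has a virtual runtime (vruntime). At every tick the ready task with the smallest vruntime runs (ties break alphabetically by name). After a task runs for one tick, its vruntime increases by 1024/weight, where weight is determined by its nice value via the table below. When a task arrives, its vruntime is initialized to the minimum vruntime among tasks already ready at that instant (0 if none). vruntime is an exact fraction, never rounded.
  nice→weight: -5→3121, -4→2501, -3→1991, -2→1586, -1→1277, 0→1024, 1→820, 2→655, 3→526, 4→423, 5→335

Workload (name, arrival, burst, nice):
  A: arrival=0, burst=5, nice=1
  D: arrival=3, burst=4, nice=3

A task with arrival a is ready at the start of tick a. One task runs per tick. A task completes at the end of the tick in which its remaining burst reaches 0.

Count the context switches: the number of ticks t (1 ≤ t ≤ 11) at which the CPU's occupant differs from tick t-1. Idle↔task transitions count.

context switches = 4

t=0: vr[A=0] → run A
t=1: vr[A=256/205] → run A
t=2: vr[A=512/205] → run A
t=3: vr[A=768/205 D=768/205] → run A
t=4: vr[A=1024/205 D=768/205] → run D
t=5: vr[A=1024/205 D=306944/53915] → run A
t=6: vr[D=306944/53915] → run D
t=7: vr[D=411904/53915] → run D
t=8: vr[D=516864/53915] → run D
t=9: (idle)
t=10: (idle)
t=11: (idle)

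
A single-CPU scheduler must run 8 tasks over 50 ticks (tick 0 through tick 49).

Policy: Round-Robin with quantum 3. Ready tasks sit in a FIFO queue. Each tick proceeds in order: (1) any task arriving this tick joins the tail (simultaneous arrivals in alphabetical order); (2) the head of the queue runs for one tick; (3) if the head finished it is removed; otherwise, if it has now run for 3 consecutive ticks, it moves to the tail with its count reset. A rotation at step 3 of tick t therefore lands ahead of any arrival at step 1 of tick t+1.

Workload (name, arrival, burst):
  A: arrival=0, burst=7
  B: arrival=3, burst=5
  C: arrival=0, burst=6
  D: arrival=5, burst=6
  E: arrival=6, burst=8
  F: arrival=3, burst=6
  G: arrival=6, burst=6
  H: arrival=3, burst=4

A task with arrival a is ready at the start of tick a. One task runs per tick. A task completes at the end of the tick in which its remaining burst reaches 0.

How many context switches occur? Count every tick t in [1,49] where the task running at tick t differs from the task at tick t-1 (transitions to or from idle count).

t=0: queue=[A,C] q_used=0 → run A
t=1: queue=[A,C] q_used=1 → run A
t=2: queue=[A,C] q_used=2 → run A
t=3: queue=[C,A,B,F,H] q_used=0 → run C
t=4: queue=[C,A,B,F,H] q_used=1 → run C
t=5: queue=[C,A,B,F,H,D] q_used=2 → run C
t=6: queue=[A,B,F,H,D,C,E,G] q_used=0 → run A
t=7: queue=[A,B,F,H,D,C,E,G] q_used=1 → run A
t=8: queue=[A,B,F,H,D,C,E,G] q_used=2 → run A
t=9: queue=[B,F,H,D,C,E,G,A] q_used=0 → run B
t=10: queue=[B,F,H,D,C,E,G,A] q_used=1 → run B
t=11: queue=[B,F,H,D,C,E,G,A] q_used=2 → run B
t=12: queue=[F,H,D,C,E,G,A,B] q_used=0 → run F
t=13: queue=[F,H,D,C,E,G,A,B] q_used=1 → run F
t=14: queue=[F,H,D,C,E,G,A,B] q_used=2 → run F
t=15: queue=[H,D,C,E,G,A,B,F] q_used=0 → run H
t=16: queue=[H,D,C,E,G,A,B,F] q_used=1 → run H
t=17: queue=[H,D,C,E,G,A,B,F] q_used=2 → run H
t=18: queue=[D,C,E,G,A,B,F,H] q_used=0 → run D
t=19: queue=[D,C,E,G,A,B,F,H] q_used=1 → run D
t=20: queue=[D,C,E,G,A,B,F,H] q_used=2 → run D
t=21: queue=[C,E,G,A,B,F,H,D] q_used=0 → run C
t=22: queue=[C,E,G,A,B,F,H,D] q_used=1 → run C
t=23: queue=[C,E,G,A,B,F,H,D] q_used=2 → run C
t=24: queue=[E,G,A,B,F,H,D] q_used=0 → run E
t=25: queue=[E,G,A,B,F,H,D] q_used=1 → run E
t=26: queue=[E,G,A,B,F,H,D] q_used=2 → run E
t=27: queue=[G,A,B,F,H,D,E] q_used=0 → run G
t=28: queue=[G,A,B,F,H,D,E] q_used=1 → run G
t=29: queue=[G,A,B,F,H,D,E] q_used=2 → run G
t=30: queue=[A,B,F,H,D,E,G] q_used=0 → run A
t=31: queue=[B,F,H,D,E,G] q_used=0 → run B
t=32: queue=[B,F,H,D,E,G] q_used=1 → run B
t=33: queue=[F,H,D,E,G] q_used=0 → run F
t=34: queue=[F,H,D,E,G] q_used=1 → run F
t=35: queue=[F,H,D,E,G] q_used=2 → run F
t=36: queue=[H,D,E,G] q_used=0 → run H
t=37: queue=[D,E,G] q_used=0 → run D
t=38: queue=[D,E,G] q_used=1 → run D
t=39: queue=[D,E,G] q_used=2 → run D
t=40: queue=[E,G] q_used=0 → run E
t=41: queue=[E,G] q_used=1 → run E
t=42: queue=[E,G] q_used=2 → run E
t=43: queue=[G,E] q_used=0 → run G
t=44: queue=[G,E] q_used=1 → run G
t=45: queue=[G,E] q_used=2 → run G
t=46: queue=[E] q_used=0 → run E
t=47: queue=[E] q_used=1 → run E
t=48: (idle)
t=49: (idle)

context switches = 18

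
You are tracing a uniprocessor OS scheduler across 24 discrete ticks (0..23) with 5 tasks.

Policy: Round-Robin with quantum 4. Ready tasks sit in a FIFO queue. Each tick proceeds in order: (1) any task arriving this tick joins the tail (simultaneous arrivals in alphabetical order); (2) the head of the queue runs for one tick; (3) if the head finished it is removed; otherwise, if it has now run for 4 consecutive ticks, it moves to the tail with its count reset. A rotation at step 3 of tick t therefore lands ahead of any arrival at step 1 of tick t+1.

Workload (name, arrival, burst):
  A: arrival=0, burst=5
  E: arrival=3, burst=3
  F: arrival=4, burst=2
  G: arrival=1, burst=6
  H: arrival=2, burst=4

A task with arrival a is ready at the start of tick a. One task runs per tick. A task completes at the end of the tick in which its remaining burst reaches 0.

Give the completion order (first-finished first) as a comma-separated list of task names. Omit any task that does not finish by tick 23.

completion order = H, E, A, F, G

t=0: queue=[A] q_used=0 → run A
t=1: queue=[A,G] q_used=1 → run A
t=2: queue=[A,G,H] q_used=2 → run A
t=3: queue=[A,G,H,E] q_used=3 → run A
t=4: queue=[G,H,E,A,F] q_used=0 → run G
t=5: queue=[G,H,E,A,F] q_used=1 → run G
t=6: queue=[G,H,E,A,F] q_used=2 → run G
t=7: queue=[G,H,E,A,F] q_used=3 → run G
t=8: queue=[H,E,A,F,G] q_used=0 → run H
t=9: queue=[H,E,A,F,G] q_used=1 → run H
t=10: queue=[H,E,A,F,G] q_used=2 → run H
t=11: queue=[H,E,A,F,G] q_used=3 → run H
t=12: queue=[E,A,F,G] q_used=0 → run E
t=13: queue=[E,A,F,G] q_used=1 → run E
t=14: queue=[E,A,F,G] q_used=2 → run E
t=15: queue=[A,F,G] q_used=0 → run A
t=16: queue=[F,G] q_used=0 → run F
t=17: queue=[F,G] q_used=1 → run F
t=18: queue=[G] q_used=0 → run G
t=19: queue=[G] q_used=1 → run G
t=20: (idle)
t=21: (idle)
t=22: (idle)
t=23: (idle)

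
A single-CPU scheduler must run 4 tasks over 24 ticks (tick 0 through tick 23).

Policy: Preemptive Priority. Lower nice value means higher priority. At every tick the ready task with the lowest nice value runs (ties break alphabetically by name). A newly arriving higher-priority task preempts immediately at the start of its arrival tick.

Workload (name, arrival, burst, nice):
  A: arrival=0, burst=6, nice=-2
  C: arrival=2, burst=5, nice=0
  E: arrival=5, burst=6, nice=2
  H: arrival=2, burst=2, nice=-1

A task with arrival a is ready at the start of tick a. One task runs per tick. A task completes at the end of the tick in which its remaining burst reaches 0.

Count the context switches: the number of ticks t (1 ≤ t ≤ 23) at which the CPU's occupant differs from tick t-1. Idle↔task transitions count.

context switches = 4

t=0: ready={A} → run A
t=1: ready={A} → run A
t=2: ready={A,C,H} → run A
t=3: ready={A,C,H} → run A
t=4: ready={A,C,H} → run A
t=5: ready={A,C,E,H} → run A
t=6: ready={C,E,H} → run H
t=7: ready={C,E,H} → run H
t=8: ready={C,E} → run C
t=9: ready={C,E} → run C
t=10: ready={C,E} → run C
t=11: ready={C,E} → run C
t=12: ready={C,E} → run C
t=13: ready={E} → run E
t=14: ready={E} → run E
t=15: ready={E} → run E
t=16: ready={E} → run E
t=17: ready={E} → run E
t=18: ready={E} → run E
t=19: (idle)
t=20: (idle)
t=21: (idle)
t=22: (idle)
t=23: (idle)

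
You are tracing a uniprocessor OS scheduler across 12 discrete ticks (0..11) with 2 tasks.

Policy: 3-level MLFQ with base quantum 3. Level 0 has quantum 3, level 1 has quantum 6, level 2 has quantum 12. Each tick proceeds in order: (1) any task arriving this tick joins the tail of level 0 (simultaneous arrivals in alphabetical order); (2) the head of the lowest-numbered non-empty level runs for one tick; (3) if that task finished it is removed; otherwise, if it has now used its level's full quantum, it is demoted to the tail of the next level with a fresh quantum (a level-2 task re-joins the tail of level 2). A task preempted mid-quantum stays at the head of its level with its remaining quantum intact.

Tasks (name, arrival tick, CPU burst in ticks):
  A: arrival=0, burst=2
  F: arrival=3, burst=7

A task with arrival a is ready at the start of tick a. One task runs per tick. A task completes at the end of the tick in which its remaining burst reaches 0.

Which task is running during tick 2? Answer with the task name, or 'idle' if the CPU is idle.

t=0: L0/L1/L2 = A/-/- → run A
t=1: L0/L1/L2 = A/-/- → run A
t=2: (idle)
t=3: L0/L1/L2 = F/-/- → run F
t=4: L0/L1/L2 = F/-/- → run F
t=5: L0/L1/L2 = F/-/- → run F
t=6: L0/L1/L2 = -/F/- → run F
t=7: L0/L1/L2 = -/F/- → run F
t=8: L0/L1/L2 = -/F/- → run F
t=9: L0/L1/L2 = -/F/- → run F
t=10: (idle)
t=11: (idle)

running at tick 2 = idle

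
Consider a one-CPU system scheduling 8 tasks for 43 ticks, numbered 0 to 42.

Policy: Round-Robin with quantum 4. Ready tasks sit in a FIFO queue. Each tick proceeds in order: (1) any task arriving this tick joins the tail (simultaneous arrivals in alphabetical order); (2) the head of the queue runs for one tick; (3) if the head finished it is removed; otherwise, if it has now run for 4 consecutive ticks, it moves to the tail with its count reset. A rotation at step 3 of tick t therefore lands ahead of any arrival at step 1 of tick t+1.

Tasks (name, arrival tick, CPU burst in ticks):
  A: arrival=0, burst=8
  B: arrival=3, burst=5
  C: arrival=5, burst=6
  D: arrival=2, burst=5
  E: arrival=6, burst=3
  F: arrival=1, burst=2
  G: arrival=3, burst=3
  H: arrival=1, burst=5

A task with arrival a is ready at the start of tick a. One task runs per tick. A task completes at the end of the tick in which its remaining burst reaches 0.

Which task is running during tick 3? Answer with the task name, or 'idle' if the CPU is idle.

t=0: queue=[A] q_used=0 → run A
t=1: queue=[A,F,H] q_used=1 → run A
t=2: queue=[A,F,H,D] q_used=2 → run A
t=3: queue=[A,F,H,D,B,G] q_used=3 → run A
t=4: queue=[F,H,D,B,G,A] q_used=0 → run F
t=5: queue=[F,H,D,B,G,A,C] q_used=1 → run F
t=6: queue=[H,D,B,G,A,C,E] q_used=0 → run H
t=7: queue=[H,D,B,G,A,C,E] q_used=1 → run H
t=8: queue=[H,D,B,G,A,C,E] q_used=2 → run H
t=9: queue=[H,D,B,G,A,C,E] q_used=3 → run H
t=10: queue=[D,B,G,A,C,E,H] q_used=0 → run D
t=11: queue=[D,B,G,A,C,E,H] q_used=1 → run D
t=12: queue=[D,B,G,A,C,E,H] q_used=2 → run D
t=13: queue=[D,B,G,A,C,E,H] q_used=3 → run D
t=14: queue=[B,G,A,C,E,H,D] q_used=0 → run B
t=15: queue=[B,G,A,C,E,H,D] q_used=1 → run B
t=16: queue=[B,G,A,C,E,H,D] q_used=2 → run B
t=17: queue=[B,G,A,C,E,H,D] q_used=3 → run B
t=18: queue=[G,A,C,E,H,D,B] q_used=0 → run G
t=19: queue=[G,A,C,E,H,D,B] q_used=1 → run G
t=20: queue=[G,A,C,E,H,D,B] q_used=2 → run G
t=21: queue=[A,C,E,H,D,B] q_used=0 → run A
t=22: queue=[A,C,E,H,D,B] q_used=1 → run A
t=23: queue=[A,C,E,H,D,B] q_used=2 → run A
t=24: queue=[A,C,E,H,D,B] q_used=3 → run A
t=25: queue=[C,E,H,D,B] q_used=0 → run C
t=26: queue=[C,E,H,D,B] q_used=1 → run C
t=27: queue=[C,E,H,D,B] q_used=2 → run C
t=28: queue=[C,E,H,D,B] q_used=3 → run C
t=29: queue=[E,H,D,B,C] q_used=0 → run E
t=30: queue=[E,H,D,B,C] q_used=1 → run E
t=31: queue=[E,H,D,B,C] q_used=2 → run E
t=32: queue=[H,D,B,C] q_used=0 → run H
t=33: queue=[D,B,C] q_used=0 → run D
t=34: queue=[B,C] q_used=0 → run B
t=35: queue=[C] q_used=0 → run C
t=36: queue=[C] q_used=1 → run C
t=37: (idle)
t=38: (idle)
t=39: (idle)
t=40: (idle)
t=41: (idle)
t=42: (idle)

running at tick 3 = A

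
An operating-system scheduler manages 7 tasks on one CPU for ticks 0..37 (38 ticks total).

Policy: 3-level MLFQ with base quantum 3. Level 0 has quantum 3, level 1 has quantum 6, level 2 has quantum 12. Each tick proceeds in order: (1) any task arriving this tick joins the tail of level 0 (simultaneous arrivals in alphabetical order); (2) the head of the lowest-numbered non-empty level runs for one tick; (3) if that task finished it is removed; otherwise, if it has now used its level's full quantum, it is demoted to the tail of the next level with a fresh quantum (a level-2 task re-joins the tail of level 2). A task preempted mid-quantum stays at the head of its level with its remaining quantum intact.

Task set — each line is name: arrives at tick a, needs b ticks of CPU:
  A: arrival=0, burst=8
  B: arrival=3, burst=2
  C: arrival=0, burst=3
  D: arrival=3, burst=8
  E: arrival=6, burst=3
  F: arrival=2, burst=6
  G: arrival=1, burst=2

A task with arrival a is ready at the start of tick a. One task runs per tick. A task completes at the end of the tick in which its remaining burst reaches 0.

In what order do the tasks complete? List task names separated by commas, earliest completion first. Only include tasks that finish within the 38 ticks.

t=0: L0/L1/L2 = AC/-/- → run A
t=1: L0/L1/L2 = ACG/-/- → run A
t=2: L0/L1/L2 = ACGF/-/- → run A
t=3: L0/L1/L2 = CGFBD/A/- → run C
t=4: L0/L1/L2 = CGFBD/A/- → run C
t=5: L0/L1/L2 = CGFBD/A/- → run C
t=6: L0/L1/L2 = GFBDE/A/- → run G
t=7: L0/L1/L2 = GFBDE/A/- → run G
t=8: L0/L1/L2 = FBDE/A/- → run F
t=9: L0/L1/L2 = FBDE/A/- → run F
t=10: L0/L1/L2 = FBDE/A/- → run F
t=11: L0/L1/L2 = BDE/AF/- → run B
t=12: L0/L1/L2 = BDE/AF/- → run B
t=13: L0/L1/L2 = DE/AF/- → run D
t=14: L0/L1/L2 = DE/AF/- → run D
t=15: L0/L1/L2 = DE/AF/- → run D
t=16: L0/L1/L2 = E/AFD/- → run E
t=17: L0/L1/L2 = E/AFD/- → run E
t=18: L0/L1/L2 = E/AFD/- → run E
t=19: L0/L1/L2 = -/AFD/- → run A
t=20: L0/L1/L2 = -/AFD/- → run A
t=21: L0/L1/L2 = -/AFD/- → run A
t=22: L0/L1/L2 = -/AFD/- → run A
t=23: L0/L1/L2 = -/AFD/- → run A
t=24: L0/L1/L2 = -/FD/- → run F
t=25: L0/L1/L2 = -/FD/- → run F
t=26: L0/L1/L2 = -/FD/- → run F
t=27: L0/L1/L2 = -/D/- → run D
t=28: L0/L1/L2 = -/D/- → run D
t=29: L0/L1/L2 = -/D/- → run D
t=30: L0/L1/L2 = -/D/- → run D
t=31: L0/L1/L2 = -/D/- → run D
t=32: (idle)
t=33: (idle)
t=34: (idle)
t=35: (idle)
t=36: (idle)
t=37: (idle)

completion order = C, G, B, E, A, F, D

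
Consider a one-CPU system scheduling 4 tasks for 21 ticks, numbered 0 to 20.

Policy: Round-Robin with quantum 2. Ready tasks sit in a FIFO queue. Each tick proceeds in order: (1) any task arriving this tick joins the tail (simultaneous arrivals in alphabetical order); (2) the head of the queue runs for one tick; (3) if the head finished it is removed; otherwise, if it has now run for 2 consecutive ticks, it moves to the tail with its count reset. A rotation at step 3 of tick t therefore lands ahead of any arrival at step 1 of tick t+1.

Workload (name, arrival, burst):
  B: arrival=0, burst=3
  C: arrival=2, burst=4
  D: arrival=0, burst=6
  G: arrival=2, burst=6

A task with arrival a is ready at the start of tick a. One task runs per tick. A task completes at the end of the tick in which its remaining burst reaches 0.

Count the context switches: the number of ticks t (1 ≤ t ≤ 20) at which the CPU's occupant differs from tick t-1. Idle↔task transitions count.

context switches = 10

t=0: queue=[B,D] q_used=0 → run B
t=1: queue=[B,D] q_used=1 → run B
t=2: queue=[D,B,C,G] q_used=0 → run D
t=3: queue=[D,B,C,G] q_used=1 → run D
t=4: queue=[B,C,G,D] q_used=0 → run B
t=5: queue=[C,G,D] q_used=0 → run C
t=6: queue=[C,G,D] q_used=1 → run C
t=7: queue=[G,D,C] q_used=0 → run G
t=8: queue=[G,D,C] q_used=1 → run G
t=9: queue=[D,C,G] q_used=0 → run D
t=10: queue=[D,C,G] q_used=1 → run D
t=11: queue=[C,G,D] q_used=0 → run C
t=12: queue=[C,G,D] q_used=1 → run C
t=13: queue=[G,D] q_used=0 → run G
t=14: queue=[G,D] q_used=1 → run G
t=15: queue=[D,G] q_used=0 → run D
t=16: queue=[D,G] q_used=1 → run D
t=17: queue=[G] q_used=0 → run G
t=18: queue=[G] q_used=1 → run G
t=19: (idle)
t=20: (idle)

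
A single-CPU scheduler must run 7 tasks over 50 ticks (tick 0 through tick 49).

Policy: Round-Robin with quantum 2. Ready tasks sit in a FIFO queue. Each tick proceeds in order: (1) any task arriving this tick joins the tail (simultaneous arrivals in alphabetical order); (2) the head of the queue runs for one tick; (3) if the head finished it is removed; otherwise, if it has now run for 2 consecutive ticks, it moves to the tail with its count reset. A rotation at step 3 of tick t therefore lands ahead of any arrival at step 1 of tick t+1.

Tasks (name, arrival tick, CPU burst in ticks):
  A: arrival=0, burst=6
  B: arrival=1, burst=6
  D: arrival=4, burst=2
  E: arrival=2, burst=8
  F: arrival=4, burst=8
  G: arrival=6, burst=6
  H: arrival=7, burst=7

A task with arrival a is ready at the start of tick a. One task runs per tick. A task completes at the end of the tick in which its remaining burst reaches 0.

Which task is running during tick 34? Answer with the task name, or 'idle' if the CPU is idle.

running at tick 34 = G

t=0: queue=[A] q_used=0 → run A
t=1: queue=[A,B] q_used=1 → run A
t=2: queue=[B,A,E] q_used=0 → run B
t=3: queue=[B,A,E] q_used=1 → run B
t=4: queue=[A,E,B,D,F] q_used=0 → run A
t=5: queue=[A,E,B,D,F] q_used=1 → run A
t=6: queue=[E,B,D,F,A,G] q_used=0 → run E
t=7: queue=[E,B,D,F,A,G,H] q_used=1 → run E
t=8: queue=[B,D,F,A,G,H,E] q_used=0 → run B
t=9: queue=[B,D,F,A,G,H,E] q_used=1 → run B
t=10: queue=[D,F,A,G,H,E,B] q_used=0 → run D
t=11: queue=[D,F,A,G,H,E,B] q_used=1 → run D
t=12: queue=[F,A,G,H,E,B] q_used=0 → run F
t=13: queue=[F,A,G,H,E,B] q_used=1 → run F
t=14: queue=[A,G,H,E,B,F] q_used=0 → run A
t=15: queue=[A,G,H,E,B,F] q_used=1 → run A
t=16: queue=[G,H,E,B,F] q_used=0 → run G
t=17: queue=[G,H,E,B,F] q_used=1 → run G
t=18: queue=[H,E,B,F,G] q_used=0 → run H
t=19: queue=[H,E,B,F,G] q_used=1 → run H
t=20: queue=[E,B,F,G,H] q_used=0 → run E
t=21: queue=[E,B,F,G,H] q_used=1 → run E
t=22: queue=[B,F,G,H,E] q_used=0 → run B
t=23: queue=[B,F,G,H,E] q_used=1 → run B
t=24: queue=[F,G,H,E] q_used=0 → run F
t=25: queue=[F,G,H,E] q_used=1 → run F
t=26: queue=[G,H,E,F] q_used=0 → run G
t=27: queue=[G,H,E,F] q_used=1 → run G
t=28: queue=[H,E,F,G] q_used=0 → run H
t=29: queue=[H,E,F,G] q_used=1 → run H
t=30: queue=[E,F,G,H] q_used=0 → run E
t=31: queue=[E,F,G,H] q_used=1 → run E
t=32: queue=[F,G,H,E] q_used=0 → run F
t=33: queue=[F,G,H,E] q_used=1 → run F
t=34: queue=[G,H,E,F] q_used=0 → run G
t=35: queue=[G,H,E,F] q_used=1 → run G
t=36: queue=[H,E,F] q_used=0 → run H
t=37: queue=[H,E,F] q_used=1 → run H
t=38: queue=[E,F,H] q_used=0 → run E
t=39: queue=[E,F,H] q_used=1 → run E
t=40: queue=[F,H] q_used=0 → run F
t=41: queue=[F,H] q_used=1 → run F
t=42: queue=[H] q_used=0 → run H
t=43: (idle)
t=44: (idle)
t=45: (idle)
t=46: (idle)
t=47: (idle)
t=48: (idle)
t=49: (idle)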